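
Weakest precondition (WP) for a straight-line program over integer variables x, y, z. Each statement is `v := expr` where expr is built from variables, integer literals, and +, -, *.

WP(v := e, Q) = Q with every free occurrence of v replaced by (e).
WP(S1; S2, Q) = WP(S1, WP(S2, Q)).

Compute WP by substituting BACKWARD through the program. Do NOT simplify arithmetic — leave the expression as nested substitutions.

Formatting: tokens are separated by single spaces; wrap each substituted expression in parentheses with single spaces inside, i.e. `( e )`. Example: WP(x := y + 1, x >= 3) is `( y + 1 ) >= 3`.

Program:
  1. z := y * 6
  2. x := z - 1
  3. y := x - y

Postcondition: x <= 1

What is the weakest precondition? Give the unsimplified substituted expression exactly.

post: x <= 1
stmt 3: y := x - y  -- replace 0 occurrence(s) of y with (x - y)
  => x <= 1
stmt 2: x := z - 1  -- replace 1 occurrence(s) of x with (z - 1)
  => ( z - 1 ) <= 1
stmt 1: z := y * 6  -- replace 1 occurrence(s) of z with (y * 6)
  => ( ( y * 6 ) - 1 ) <= 1

Answer: ( ( y * 6 ) - 1 ) <= 1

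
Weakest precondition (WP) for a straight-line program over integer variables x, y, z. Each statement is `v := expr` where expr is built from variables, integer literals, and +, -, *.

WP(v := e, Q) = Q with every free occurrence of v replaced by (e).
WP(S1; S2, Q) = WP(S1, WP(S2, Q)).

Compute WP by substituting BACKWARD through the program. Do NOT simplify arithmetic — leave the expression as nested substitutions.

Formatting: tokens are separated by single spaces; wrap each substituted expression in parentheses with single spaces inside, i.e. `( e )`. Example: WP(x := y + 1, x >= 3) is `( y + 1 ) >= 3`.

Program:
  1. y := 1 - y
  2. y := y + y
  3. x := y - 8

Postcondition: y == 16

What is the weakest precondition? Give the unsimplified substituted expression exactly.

Answer: ( ( 1 - y ) + ( 1 - y ) ) == 16

Derivation:
post: y == 16
stmt 3: x := y - 8  -- replace 0 occurrence(s) of x with (y - 8)
  => y == 16
stmt 2: y := y + y  -- replace 1 occurrence(s) of y with (y + y)
  => ( y + y ) == 16
stmt 1: y := 1 - y  -- replace 2 occurrence(s) of y with (1 - y)
  => ( ( 1 - y ) + ( 1 - y ) ) == 16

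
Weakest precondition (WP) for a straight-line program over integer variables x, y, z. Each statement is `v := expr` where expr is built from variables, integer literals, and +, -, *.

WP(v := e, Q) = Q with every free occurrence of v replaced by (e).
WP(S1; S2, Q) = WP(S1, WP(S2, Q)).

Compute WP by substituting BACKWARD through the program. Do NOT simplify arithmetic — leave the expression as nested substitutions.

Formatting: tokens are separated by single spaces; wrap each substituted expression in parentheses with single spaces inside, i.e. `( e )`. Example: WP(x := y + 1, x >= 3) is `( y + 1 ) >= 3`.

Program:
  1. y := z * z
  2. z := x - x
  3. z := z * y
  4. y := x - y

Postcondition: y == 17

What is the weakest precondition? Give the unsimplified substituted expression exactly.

Answer: ( x - ( z * z ) ) == 17

Derivation:
post: y == 17
stmt 4: y := x - y  -- replace 1 occurrence(s) of y with (x - y)
  => ( x - y ) == 17
stmt 3: z := z * y  -- replace 0 occurrence(s) of z with (z * y)
  => ( x - y ) == 17
stmt 2: z := x - x  -- replace 0 occurrence(s) of z with (x - x)
  => ( x - y ) == 17
stmt 1: y := z * z  -- replace 1 occurrence(s) of y with (z * z)
  => ( x - ( z * z ) ) == 17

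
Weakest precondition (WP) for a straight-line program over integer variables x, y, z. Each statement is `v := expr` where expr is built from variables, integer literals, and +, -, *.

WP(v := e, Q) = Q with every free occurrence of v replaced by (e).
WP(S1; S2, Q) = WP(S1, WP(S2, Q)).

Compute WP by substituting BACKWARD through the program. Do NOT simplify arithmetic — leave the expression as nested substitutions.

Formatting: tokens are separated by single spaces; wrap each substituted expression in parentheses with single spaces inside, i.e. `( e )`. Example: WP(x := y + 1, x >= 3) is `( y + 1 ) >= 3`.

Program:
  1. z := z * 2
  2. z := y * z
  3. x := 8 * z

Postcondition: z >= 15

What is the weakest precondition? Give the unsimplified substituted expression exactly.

Answer: ( y * ( z * 2 ) ) >= 15

Derivation:
post: z >= 15
stmt 3: x := 8 * z  -- replace 0 occurrence(s) of x with (8 * z)
  => z >= 15
stmt 2: z := y * z  -- replace 1 occurrence(s) of z with (y * z)
  => ( y * z ) >= 15
stmt 1: z := z * 2  -- replace 1 occurrence(s) of z with (z * 2)
  => ( y * ( z * 2 ) ) >= 15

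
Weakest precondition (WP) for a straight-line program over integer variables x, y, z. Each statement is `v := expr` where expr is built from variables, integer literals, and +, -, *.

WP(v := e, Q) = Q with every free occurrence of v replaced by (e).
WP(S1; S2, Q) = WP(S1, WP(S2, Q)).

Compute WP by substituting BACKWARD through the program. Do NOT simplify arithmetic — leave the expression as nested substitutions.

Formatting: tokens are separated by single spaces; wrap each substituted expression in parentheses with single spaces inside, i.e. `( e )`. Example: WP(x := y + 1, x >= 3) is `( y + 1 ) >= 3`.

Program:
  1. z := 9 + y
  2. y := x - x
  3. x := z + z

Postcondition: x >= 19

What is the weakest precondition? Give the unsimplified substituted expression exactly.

Answer: ( ( 9 + y ) + ( 9 + y ) ) >= 19

Derivation:
post: x >= 19
stmt 3: x := z + z  -- replace 1 occurrence(s) of x with (z + z)
  => ( z + z ) >= 19
stmt 2: y := x - x  -- replace 0 occurrence(s) of y with (x - x)
  => ( z + z ) >= 19
stmt 1: z := 9 + y  -- replace 2 occurrence(s) of z with (9 + y)
  => ( ( 9 + y ) + ( 9 + y ) ) >= 19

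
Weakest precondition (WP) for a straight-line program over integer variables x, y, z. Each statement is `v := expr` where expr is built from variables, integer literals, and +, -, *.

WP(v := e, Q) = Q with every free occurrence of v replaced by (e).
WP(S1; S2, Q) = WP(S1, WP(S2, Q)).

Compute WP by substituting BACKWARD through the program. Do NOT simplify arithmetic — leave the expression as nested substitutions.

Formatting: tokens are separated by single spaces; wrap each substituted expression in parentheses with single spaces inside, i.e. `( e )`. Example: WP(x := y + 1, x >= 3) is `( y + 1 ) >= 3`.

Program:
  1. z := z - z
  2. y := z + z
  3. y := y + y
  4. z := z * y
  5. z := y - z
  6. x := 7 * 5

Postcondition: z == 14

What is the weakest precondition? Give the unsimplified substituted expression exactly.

post: z == 14
stmt 6: x := 7 * 5  -- replace 0 occurrence(s) of x with (7 * 5)
  => z == 14
stmt 5: z := y - z  -- replace 1 occurrence(s) of z with (y - z)
  => ( y - z ) == 14
stmt 4: z := z * y  -- replace 1 occurrence(s) of z with (z * y)
  => ( y - ( z * y ) ) == 14
stmt 3: y := y + y  -- replace 2 occurrence(s) of y with (y + y)
  => ( ( y + y ) - ( z * ( y + y ) ) ) == 14
stmt 2: y := z + z  -- replace 4 occurrence(s) of y with (z + z)
  => ( ( ( z + z ) + ( z + z ) ) - ( z * ( ( z + z ) + ( z + z ) ) ) ) == 14
stmt 1: z := z - z  -- replace 9 occurrence(s) of z with (z - z)
  => ( ( ( ( z - z ) + ( z - z ) ) + ( ( z - z ) + ( z - z ) ) ) - ( ( z - z ) * ( ( ( z - z ) + ( z - z ) ) + ( ( z - z ) + ( z - z ) ) ) ) ) == 14

Answer: ( ( ( ( z - z ) + ( z - z ) ) + ( ( z - z ) + ( z - z ) ) ) - ( ( z - z ) * ( ( ( z - z ) + ( z - z ) ) + ( ( z - z ) + ( z - z ) ) ) ) ) == 14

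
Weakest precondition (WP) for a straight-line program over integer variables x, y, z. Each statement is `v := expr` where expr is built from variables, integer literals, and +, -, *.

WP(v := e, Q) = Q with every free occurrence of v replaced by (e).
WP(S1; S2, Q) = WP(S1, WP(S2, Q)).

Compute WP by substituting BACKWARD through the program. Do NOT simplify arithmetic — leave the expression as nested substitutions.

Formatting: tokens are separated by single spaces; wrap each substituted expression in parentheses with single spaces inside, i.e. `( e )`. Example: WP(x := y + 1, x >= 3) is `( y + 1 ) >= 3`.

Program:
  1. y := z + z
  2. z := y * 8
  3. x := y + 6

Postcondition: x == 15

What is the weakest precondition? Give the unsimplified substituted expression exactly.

post: x == 15
stmt 3: x := y + 6  -- replace 1 occurrence(s) of x with (y + 6)
  => ( y + 6 ) == 15
stmt 2: z := y * 8  -- replace 0 occurrence(s) of z with (y * 8)
  => ( y + 6 ) == 15
stmt 1: y := z + z  -- replace 1 occurrence(s) of y with (z + z)
  => ( ( z + z ) + 6 ) == 15

Answer: ( ( z + z ) + 6 ) == 15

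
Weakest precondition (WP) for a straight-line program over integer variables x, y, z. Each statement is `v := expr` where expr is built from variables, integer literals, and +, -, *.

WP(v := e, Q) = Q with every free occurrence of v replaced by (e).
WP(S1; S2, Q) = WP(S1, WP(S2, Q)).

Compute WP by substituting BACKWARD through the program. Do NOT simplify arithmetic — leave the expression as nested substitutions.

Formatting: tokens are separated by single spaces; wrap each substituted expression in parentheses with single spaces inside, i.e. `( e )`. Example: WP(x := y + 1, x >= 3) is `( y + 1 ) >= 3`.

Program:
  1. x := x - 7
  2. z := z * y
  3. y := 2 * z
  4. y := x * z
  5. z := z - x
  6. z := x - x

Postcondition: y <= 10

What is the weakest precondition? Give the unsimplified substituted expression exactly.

post: y <= 10
stmt 6: z := x - x  -- replace 0 occurrence(s) of z with (x - x)
  => y <= 10
stmt 5: z := z - x  -- replace 0 occurrence(s) of z with (z - x)
  => y <= 10
stmt 4: y := x * z  -- replace 1 occurrence(s) of y with (x * z)
  => ( x * z ) <= 10
stmt 3: y := 2 * z  -- replace 0 occurrence(s) of y with (2 * z)
  => ( x * z ) <= 10
stmt 2: z := z * y  -- replace 1 occurrence(s) of z with (z * y)
  => ( x * ( z * y ) ) <= 10
stmt 1: x := x - 7  -- replace 1 occurrence(s) of x with (x - 7)
  => ( ( x - 7 ) * ( z * y ) ) <= 10

Answer: ( ( x - 7 ) * ( z * y ) ) <= 10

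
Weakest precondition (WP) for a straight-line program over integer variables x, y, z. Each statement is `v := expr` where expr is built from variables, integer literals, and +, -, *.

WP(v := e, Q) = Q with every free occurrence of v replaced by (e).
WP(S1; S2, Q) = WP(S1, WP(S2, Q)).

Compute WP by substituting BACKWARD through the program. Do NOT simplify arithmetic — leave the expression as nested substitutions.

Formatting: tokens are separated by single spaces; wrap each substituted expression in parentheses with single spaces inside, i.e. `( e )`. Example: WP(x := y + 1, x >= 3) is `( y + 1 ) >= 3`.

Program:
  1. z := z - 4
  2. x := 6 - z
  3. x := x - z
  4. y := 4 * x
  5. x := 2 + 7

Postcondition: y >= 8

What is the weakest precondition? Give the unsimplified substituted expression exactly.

post: y >= 8
stmt 5: x := 2 + 7  -- replace 0 occurrence(s) of x with (2 + 7)
  => y >= 8
stmt 4: y := 4 * x  -- replace 1 occurrence(s) of y with (4 * x)
  => ( 4 * x ) >= 8
stmt 3: x := x - z  -- replace 1 occurrence(s) of x with (x - z)
  => ( 4 * ( x - z ) ) >= 8
stmt 2: x := 6 - z  -- replace 1 occurrence(s) of x with (6 - z)
  => ( 4 * ( ( 6 - z ) - z ) ) >= 8
stmt 1: z := z - 4  -- replace 2 occurrence(s) of z with (z - 4)
  => ( 4 * ( ( 6 - ( z - 4 ) ) - ( z - 4 ) ) ) >= 8

Answer: ( 4 * ( ( 6 - ( z - 4 ) ) - ( z - 4 ) ) ) >= 8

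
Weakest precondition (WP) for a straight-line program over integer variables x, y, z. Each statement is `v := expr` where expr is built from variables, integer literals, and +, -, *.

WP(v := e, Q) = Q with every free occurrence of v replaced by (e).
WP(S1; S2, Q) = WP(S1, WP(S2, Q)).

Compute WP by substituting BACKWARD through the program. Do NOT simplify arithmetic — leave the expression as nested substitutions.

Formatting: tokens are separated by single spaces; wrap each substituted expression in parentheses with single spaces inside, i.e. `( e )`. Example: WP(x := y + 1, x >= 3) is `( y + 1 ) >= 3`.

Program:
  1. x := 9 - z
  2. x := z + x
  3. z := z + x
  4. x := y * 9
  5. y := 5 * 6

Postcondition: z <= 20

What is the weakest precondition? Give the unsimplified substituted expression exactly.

post: z <= 20
stmt 5: y := 5 * 6  -- replace 0 occurrence(s) of y with (5 * 6)
  => z <= 20
stmt 4: x := y * 9  -- replace 0 occurrence(s) of x with (y * 9)
  => z <= 20
stmt 3: z := z + x  -- replace 1 occurrence(s) of z with (z + x)
  => ( z + x ) <= 20
stmt 2: x := z + x  -- replace 1 occurrence(s) of x with (z + x)
  => ( z + ( z + x ) ) <= 20
stmt 1: x := 9 - z  -- replace 1 occurrence(s) of x with (9 - z)
  => ( z + ( z + ( 9 - z ) ) ) <= 20

Answer: ( z + ( z + ( 9 - z ) ) ) <= 20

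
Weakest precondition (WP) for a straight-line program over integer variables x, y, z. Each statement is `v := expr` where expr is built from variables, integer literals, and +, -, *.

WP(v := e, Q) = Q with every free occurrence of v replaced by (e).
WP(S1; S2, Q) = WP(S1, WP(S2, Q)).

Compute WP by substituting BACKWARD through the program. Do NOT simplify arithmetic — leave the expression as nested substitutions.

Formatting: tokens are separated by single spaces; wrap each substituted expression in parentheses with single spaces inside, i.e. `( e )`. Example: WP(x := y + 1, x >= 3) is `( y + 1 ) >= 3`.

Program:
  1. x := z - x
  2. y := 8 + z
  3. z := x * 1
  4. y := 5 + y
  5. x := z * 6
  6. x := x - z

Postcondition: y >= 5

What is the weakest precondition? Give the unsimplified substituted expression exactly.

post: y >= 5
stmt 6: x := x - z  -- replace 0 occurrence(s) of x with (x - z)
  => y >= 5
stmt 5: x := z * 6  -- replace 0 occurrence(s) of x with (z * 6)
  => y >= 5
stmt 4: y := 5 + y  -- replace 1 occurrence(s) of y with (5 + y)
  => ( 5 + y ) >= 5
stmt 3: z := x * 1  -- replace 0 occurrence(s) of z with (x * 1)
  => ( 5 + y ) >= 5
stmt 2: y := 8 + z  -- replace 1 occurrence(s) of y with (8 + z)
  => ( 5 + ( 8 + z ) ) >= 5
stmt 1: x := z - x  -- replace 0 occurrence(s) of x with (z - x)
  => ( 5 + ( 8 + z ) ) >= 5

Answer: ( 5 + ( 8 + z ) ) >= 5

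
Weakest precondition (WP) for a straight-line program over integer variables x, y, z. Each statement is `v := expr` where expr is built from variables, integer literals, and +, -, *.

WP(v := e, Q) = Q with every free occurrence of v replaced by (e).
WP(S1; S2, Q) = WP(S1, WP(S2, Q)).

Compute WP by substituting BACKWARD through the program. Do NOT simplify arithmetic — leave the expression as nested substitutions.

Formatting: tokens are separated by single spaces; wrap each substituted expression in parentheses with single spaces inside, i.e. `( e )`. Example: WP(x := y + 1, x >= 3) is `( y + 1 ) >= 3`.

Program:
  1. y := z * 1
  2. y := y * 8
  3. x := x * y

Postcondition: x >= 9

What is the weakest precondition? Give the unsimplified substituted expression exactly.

Answer: ( x * ( ( z * 1 ) * 8 ) ) >= 9

Derivation:
post: x >= 9
stmt 3: x := x * y  -- replace 1 occurrence(s) of x with (x * y)
  => ( x * y ) >= 9
stmt 2: y := y * 8  -- replace 1 occurrence(s) of y with (y * 8)
  => ( x * ( y * 8 ) ) >= 9
stmt 1: y := z * 1  -- replace 1 occurrence(s) of y with (z * 1)
  => ( x * ( ( z * 1 ) * 8 ) ) >= 9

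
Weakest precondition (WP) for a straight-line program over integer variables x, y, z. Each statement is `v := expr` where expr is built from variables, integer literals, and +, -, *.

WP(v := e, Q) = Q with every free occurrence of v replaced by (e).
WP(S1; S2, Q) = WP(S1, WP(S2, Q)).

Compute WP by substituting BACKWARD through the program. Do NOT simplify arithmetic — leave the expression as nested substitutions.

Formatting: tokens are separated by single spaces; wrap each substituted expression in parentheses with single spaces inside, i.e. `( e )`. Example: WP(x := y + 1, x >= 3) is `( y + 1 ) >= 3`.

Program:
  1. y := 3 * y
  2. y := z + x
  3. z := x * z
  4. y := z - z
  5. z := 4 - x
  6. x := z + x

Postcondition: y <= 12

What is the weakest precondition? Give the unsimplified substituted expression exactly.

post: y <= 12
stmt 6: x := z + x  -- replace 0 occurrence(s) of x with (z + x)
  => y <= 12
stmt 5: z := 4 - x  -- replace 0 occurrence(s) of z with (4 - x)
  => y <= 12
stmt 4: y := z - z  -- replace 1 occurrence(s) of y with (z - z)
  => ( z - z ) <= 12
stmt 3: z := x * z  -- replace 2 occurrence(s) of z with (x * z)
  => ( ( x * z ) - ( x * z ) ) <= 12
stmt 2: y := z + x  -- replace 0 occurrence(s) of y with (z + x)
  => ( ( x * z ) - ( x * z ) ) <= 12
stmt 1: y := 3 * y  -- replace 0 occurrence(s) of y with (3 * y)
  => ( ( x * z ) - ( x * z ) ) <= 12

Answer: ( ( x * z ) - ( x * z ) ) <= 12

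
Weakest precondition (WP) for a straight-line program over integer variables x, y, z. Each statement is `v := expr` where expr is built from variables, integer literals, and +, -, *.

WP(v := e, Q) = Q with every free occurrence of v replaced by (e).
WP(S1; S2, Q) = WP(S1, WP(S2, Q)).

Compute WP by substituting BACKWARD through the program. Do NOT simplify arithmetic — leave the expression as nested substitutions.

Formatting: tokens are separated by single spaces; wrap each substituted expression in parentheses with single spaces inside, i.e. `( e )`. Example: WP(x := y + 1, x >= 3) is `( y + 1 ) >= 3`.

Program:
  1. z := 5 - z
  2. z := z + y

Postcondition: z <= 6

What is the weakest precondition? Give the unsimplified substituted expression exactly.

Answer: ( ( 5 - z ) + y ) <= 6

Derivation:
post: z <= 6
stmt 2: z := z + y  -- replace 1 occurrence(s) of z with (z + y)
  => ( z + y ) <= 6
stmt 1: z := 5 - z  -- replace 1 occurrence(s) of z with (5 - z)
  => ( ( 5 - z ) + y ) <= 6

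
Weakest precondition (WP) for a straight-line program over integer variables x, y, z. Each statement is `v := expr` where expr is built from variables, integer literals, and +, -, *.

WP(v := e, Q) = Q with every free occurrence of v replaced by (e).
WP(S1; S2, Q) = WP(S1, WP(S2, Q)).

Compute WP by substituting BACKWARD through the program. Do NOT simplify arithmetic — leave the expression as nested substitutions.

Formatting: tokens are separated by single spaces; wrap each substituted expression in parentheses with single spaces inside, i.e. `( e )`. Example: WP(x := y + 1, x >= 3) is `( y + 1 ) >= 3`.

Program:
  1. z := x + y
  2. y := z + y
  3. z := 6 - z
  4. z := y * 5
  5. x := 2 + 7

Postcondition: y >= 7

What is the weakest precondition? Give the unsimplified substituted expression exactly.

Answer: ( ( x + y ) + y ) >= 7

Derivation:
post: y >= 7
stmt 5: x := 2 + 7  -- replace 0 occurrence(s) of x with (2 + 7)
  => y >= 7
stmt 4: z := y * 5  -- replace 0 occurrence(s) of z with (y * 5)
  => y >= 7
stmt 3: z := 6 - z  -- replace 0 occurrence(s) of z with (6 - z)
  => y >= 7
stmt 2: y := z + y  -- replace 1 occurrence(s) of y with (z + y)
  => ( z + y ) >= 7
stmt 1: z := x + y  -- replace 1 occurrence(s) of z with (x + y)
  => ( ( x + y ) + y ) >= 7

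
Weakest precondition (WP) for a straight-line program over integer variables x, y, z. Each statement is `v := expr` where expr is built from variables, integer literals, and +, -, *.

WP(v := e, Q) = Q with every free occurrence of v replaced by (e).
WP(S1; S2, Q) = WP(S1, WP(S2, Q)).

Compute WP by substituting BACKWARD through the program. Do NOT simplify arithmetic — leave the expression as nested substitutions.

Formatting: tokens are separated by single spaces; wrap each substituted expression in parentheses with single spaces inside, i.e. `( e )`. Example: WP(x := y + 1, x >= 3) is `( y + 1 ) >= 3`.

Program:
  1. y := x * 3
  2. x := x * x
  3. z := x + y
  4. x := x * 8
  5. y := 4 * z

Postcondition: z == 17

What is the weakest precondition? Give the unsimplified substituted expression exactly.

Answer: ( ( x * x ) + ( x * 3 ) ) == 17

Derivation:
post: z == 17
stmt 5: y := 4 * z  -- replace 0 occurrence(s) of y with (4 * z)
  => z == 17
stmt 4: x := x * 8  -- replace 0 occurrence(s) of x with (x * 8)
  => z == 17
stmt 3: z := x + y  -- replace 1 occurrence(s) of z with (x + y)
  => ( x + y ) == 17
stmt 2: x := x * x  -- replace 1 occurrence(s) of x with (x * x)
  => ( ( x * x ) + y ) == 17
stmt 1: y := x * 3  -- replace 1 occurrence(s) of y with (x * 3)
  => ( ( x * x ) + ( x * 3 ) ) == 17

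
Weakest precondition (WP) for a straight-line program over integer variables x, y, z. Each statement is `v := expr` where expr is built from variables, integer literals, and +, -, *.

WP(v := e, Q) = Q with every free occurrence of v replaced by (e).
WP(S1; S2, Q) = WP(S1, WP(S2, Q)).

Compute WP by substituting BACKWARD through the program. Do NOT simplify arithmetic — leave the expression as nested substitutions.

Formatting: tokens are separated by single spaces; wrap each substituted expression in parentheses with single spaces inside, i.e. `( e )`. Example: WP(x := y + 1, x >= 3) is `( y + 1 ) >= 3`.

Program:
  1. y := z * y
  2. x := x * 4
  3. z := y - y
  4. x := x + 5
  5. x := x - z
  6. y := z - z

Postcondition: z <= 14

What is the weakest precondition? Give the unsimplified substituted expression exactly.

Answer: ( ( z * y ) - ( z * y ) ) <= 14

Derivation:
post: z <= 14
stmt 6: y := z - z  -- replace 0 occurrence(s) of y with (z - z)
  => z <= 14
stmt 5: x := x - z  -- replace 0 occurrence(s) of x with (x - z)
  => z <= 14
stmt 4: x := x + 5  -- replace 0 occurrence(s) of x with (x + 5)
  => z <= 14
stmt 3: z := y - y  -- replace 1 occurrence(s) of z with (y - y)
  => ( y - y ) <= 14
stmt 2: x := x * 4  -- replace 0 occurrence(s) of x with (x * 4)
  => ( y - y ) <= 14
stmt 1: y := z * y  -- replace 2 occurrence(s) of y with (z * y)
  => ( ( z * y ) - ( z * y ) ) <= 14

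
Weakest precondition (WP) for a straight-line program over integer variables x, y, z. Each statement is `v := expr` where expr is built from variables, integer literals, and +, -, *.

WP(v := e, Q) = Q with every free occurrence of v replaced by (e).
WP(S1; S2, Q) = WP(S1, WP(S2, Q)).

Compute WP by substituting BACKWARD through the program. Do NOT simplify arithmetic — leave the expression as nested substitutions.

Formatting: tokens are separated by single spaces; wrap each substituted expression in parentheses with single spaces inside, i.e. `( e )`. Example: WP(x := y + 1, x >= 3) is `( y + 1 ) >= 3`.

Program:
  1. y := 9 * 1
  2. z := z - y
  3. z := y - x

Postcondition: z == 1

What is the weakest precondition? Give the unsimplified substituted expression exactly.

Answer: ( ( 9 * 1 ) - x ) == 1

Derivation:
post: z == 1
stmt 3: z := y - x  -- replace 1 occurrence(s) of z with (y - x)
  => ( y - x ) == 1
stmt 2: z := z - y  -- replace 0 occurrence(s) of z with (z - y)
  => ( y - x ) == 1
stmt 1: y := 9 * 1  -- replace 1 occurrence(s) of y with (9 * 1)
  => ( ( 9 * 1 ) - x ) == 1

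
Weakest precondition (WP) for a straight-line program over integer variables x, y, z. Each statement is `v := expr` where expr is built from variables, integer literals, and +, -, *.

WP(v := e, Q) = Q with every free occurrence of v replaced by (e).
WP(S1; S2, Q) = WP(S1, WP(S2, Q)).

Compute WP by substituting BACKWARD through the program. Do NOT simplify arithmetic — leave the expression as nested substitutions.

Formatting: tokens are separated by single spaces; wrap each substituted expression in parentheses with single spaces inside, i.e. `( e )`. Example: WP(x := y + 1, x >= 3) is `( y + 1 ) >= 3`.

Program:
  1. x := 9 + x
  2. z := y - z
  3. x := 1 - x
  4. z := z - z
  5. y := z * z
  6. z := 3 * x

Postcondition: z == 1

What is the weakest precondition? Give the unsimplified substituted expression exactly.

post: z == 1
stmt 6: z := 3 * x  -- replace 1 occurrence(s) of z with (3 * x)
  => ( 3 * x ) == 1
stmt 5: y := z * z  -- replace 0 occurrence(s) of y with (z * z)
  => ( 3 * x ) == 1
stmt 4: z := z - z  -- replace 0 occurrence(s) of z with (z - z)
  => ( 3 * x ) == 1
stmt 3: x := 1 - x  -- replace 1 occurrence(s) of x with (1 - x)
  => ( 3 * ( 1 - x ) ) == 1
stmt 2: z := y - z  -- replace 0 occurrence(s) of z with (y - z)
  => ( 3 * ( 1 - x ) ) == 1
stmt 1: x := 9 + x  -- replace 1 occurrence(s) of x with (9 + x)
  => ( 3 * ( 1 - ( 9 + x ) ) ) == 1

Answer: ( 3 * ( 1 - ( 9 + x ) ) ) == 1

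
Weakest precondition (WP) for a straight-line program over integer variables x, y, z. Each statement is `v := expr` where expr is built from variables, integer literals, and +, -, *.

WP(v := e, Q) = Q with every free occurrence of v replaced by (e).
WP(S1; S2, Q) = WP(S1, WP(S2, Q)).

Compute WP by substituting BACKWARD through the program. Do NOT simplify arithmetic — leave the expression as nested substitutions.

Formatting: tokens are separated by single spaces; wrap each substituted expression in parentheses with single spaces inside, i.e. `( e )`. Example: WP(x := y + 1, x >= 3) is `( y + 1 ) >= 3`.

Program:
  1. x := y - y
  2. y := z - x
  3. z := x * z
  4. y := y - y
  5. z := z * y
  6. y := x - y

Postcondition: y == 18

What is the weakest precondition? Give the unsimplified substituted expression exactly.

Answer: ( ( y - y ) - ( ( z - ( y - y ) ) - ( z - ( y - y ) ) ) ) == 18

Derivation:
post: y == 18
stmt 6: y := x - y  -- replace 1 occurrence(s) of y with (x - y)
  => ( x - y ) == 18
stmt 5: z := z * y  -- replace 0 occurrence(s) of z with (z * y)
  => ( x - y ) == 18
stmt 4: y := y - y  -- replace 1 occurrence(s) of y with (y - y)
  => ( x - ( y - y ) ) == 18
stmt 3: z := x * z  -- replace 0 occurrence(s) of z with (x * z)
  => ( x - ( y - y ) ) == 18
stmt 2: y := z - x  -- replace 2 occurrence(s) of y with (z - x)
  => ( x - ( ( z - x ) - ( z - x ) ) ) == 18
stmt 1: x := y - y  -- replace 3 occurrence(s) of x with (y - y)
  => ( ( y - y ) - ( ( z - ( y - y ) ) - ( z - ( y - y ) ) ) ) == 18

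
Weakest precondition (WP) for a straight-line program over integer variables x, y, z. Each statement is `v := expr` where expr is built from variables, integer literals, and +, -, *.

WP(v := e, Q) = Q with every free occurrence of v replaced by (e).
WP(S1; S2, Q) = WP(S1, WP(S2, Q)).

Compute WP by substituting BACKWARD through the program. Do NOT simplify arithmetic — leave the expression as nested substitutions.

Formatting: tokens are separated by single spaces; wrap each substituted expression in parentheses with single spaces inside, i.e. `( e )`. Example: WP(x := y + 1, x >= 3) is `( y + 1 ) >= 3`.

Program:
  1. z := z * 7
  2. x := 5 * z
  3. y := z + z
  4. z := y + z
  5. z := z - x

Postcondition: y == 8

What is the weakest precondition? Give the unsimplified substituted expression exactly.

Answer: ( ( z * 7 ) + ( z * 7 ) ) == 8

Derivation:
post: y == 8
stmt 5: z := z - x  -- replace 0 occurrence(s) of z with (z - x)
  => y == 8
stmt 4: z := y + z  -- replace 0 occurrence(s) of z with (y + z)
  => y == 8
stmt 3: y := z + z  -- replace 1 occurrence(s) of y with (z + z)
  => ( z + z ) == 8
stmt 2: x := 5 * z  -- replace 0 occurrence(s) of x with (5 * z)
  => ( z + z ) == 8
stmt 1: z := z * 7  -- replace 2 occurrence(s) of z with (z * 7)
  => ( ( z * 7 ) + ( z * 7 ) ) == 8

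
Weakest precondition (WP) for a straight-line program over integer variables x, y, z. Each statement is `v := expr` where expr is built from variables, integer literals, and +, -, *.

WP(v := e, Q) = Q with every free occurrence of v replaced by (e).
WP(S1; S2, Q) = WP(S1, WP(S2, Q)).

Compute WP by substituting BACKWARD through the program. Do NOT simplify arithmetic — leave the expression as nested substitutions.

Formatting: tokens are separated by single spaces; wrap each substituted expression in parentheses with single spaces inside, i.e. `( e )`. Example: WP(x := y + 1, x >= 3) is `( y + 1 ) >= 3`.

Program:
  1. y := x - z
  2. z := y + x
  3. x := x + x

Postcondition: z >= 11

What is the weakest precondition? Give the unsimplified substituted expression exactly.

Answer: ( ( x - z ) + x ) >= 11

Derivation:
post: z >= 11
stmt 3: x := x + x  -- replace 0 occurrence(s) of x with (x + x)
  => z >= 11
stmt 2: z := y + x  -- replace 1 occurrence(s) of z with (y + x)
  => ( y + x ) >= 11
stmt 1: y := x - z  -- replace 1 occurrence(s) of y with (x - z)
  => ( ( x - z ) + x ) >= 11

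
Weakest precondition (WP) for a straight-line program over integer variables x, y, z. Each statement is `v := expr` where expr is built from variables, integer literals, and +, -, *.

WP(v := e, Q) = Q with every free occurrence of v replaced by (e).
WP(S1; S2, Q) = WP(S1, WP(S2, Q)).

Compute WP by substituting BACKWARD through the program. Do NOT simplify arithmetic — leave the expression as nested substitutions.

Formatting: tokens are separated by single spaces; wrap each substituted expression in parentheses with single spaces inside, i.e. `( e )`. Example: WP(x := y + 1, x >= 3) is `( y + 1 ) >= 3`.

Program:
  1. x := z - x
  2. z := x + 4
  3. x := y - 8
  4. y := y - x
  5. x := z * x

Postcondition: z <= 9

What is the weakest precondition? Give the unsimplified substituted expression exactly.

post: z <= 9
stmt 5: x := z * x  -- replace 0 occurrence(s) of x with (z * x)
  => z <= 9
stmt 4: y := y - x  -- replace 0 occurrence(s) of y with (y - x)
  => z <= 9
stmt 3: x := y - 8  -- replace 0 occurrence(s) of x with (y - 8)
  => z <= 9
stmt 2: z := x + 4  -- replace 1 occurrence(s) of z with (x + 4)
  => ( x + 4 ) <= 9
stmt 1: x := z - x  -- replace 1 occurrence(s) of x with (z - x)
  => ( ( z - x ) + 4 ) <= 9

Answer: ( ( z - x ) + 4 ) <= 9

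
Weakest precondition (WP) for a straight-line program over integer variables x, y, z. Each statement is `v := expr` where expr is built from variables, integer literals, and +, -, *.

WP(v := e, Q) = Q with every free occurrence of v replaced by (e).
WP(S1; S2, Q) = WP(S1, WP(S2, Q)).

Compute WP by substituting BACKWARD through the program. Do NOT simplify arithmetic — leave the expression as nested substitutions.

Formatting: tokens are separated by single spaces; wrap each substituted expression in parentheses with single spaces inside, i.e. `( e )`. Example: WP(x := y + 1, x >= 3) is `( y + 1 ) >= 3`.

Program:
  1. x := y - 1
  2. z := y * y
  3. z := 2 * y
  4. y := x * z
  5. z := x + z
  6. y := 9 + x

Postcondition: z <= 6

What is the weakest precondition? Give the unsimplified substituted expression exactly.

Answer: ( ( y - 1 ) + ( 2 * y ) ) <= 6

Derivation:
post: z <= 6
stmt 6: y := 9 + x  -- replace 0 occurrence(s) of y with (9 + x)
  => z <= 6
stmt 5: z := x + z  -- replace 1 occurrence(s) of z with (x + z)
  => ( x + z ) <= 6
stmt 4: y := x * z  -- replace 0 occurrence(s) of y with (x * z)
  => ( x + z ) <= 6
stmt 3: z := 2 * y  -- replace 1 occurrence(s) of z with (2 * y)
  => ( x + ( 2 * y ) ) <= 6
stmt 2: z := y * y  -- replace 0 occurrence(s) of z with (y * y)
  => ( x + ( 2 * y ) ) <= 6
stmt 1: x := y - 1  -- replace 1 occurrence(s) of x with (y - 1)
  => ( ( y - 1 ) + ( 2 * y ) ) <= 6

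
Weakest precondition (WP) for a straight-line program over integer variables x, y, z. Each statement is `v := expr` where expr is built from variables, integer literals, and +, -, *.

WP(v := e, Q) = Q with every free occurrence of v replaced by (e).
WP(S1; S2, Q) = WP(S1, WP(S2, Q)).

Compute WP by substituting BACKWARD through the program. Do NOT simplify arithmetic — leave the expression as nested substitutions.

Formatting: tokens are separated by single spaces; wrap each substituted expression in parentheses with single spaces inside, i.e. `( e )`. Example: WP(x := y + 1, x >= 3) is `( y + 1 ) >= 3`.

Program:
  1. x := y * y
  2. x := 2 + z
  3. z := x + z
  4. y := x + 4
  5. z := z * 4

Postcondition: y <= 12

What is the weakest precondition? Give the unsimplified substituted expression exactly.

Answer: ( ( 2 + z ) + 4 ) <= 12

Derivation:
post: y <= 12
stmt 5: z := z * 4  -- replace 0 occurrence(s) of z with (z * 4)
  => y <= 12
stmt 4: y := x + 4  -- replace 1 occurrence(s) of y with (x + 4)
  => ( x + 4 ) <= 12
stmt 3: z := x + z  -- replace 0 occurrence(s) of z with (x + z)
  => ( x + 4 ) <= 12
stmt 2: x := 2 + z  -- replace 1 occurrence(s) of x with (2 + z)
  => ( ( 2 + z ) + 4 ) <= 12
stmt 1: x := y * y  -- replace 0 occurrence(s) of x with (y * y)
  => ( ( 2 + z ) + 4 ) <= 12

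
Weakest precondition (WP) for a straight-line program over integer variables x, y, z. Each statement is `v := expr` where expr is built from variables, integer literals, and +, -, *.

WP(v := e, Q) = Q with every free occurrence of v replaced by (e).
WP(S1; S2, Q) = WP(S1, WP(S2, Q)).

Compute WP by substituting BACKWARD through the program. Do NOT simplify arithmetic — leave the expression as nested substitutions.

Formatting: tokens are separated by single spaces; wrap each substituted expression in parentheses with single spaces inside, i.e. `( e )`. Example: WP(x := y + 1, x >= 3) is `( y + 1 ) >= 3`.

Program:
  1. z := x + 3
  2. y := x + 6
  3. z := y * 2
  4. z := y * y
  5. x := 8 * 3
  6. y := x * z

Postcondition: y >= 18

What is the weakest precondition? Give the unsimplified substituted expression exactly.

Answer: ( ( 8 * 3 ) * ( ( x + 6 ) * ( x + 6 ) ) ) >= 18

Derivation:
post: y >= 18
stmt 6: y := x * z  -- replace 1 occurrence(s) of y with (x * z)
  => ( x * z ) >= 18
stmt 5: x := 8 * 3  -- replace 1 occurrence(s) of x with (8 * 3)
  => ( ( 8 * 3 ) * z ) >= 18
stmt 4: z := y * y  -- replace 1 occurrence(s) of z with (y * y)
  => ( ( 8 * 3 ) * ( y * y ) ) >= 18
stmt 3: z := y * 2  -- replace 0 occurrence(s) of z with (y * 2)
  => ( ( 8 * 3 ) * ( y * y ) ) >= 18
stmt 2: y := x + 6  -- replace 2 occurrence(s) of y with (x + 6)
  => ( ( 8 * 3 ) * ( ( x + 6 ) * ( x + 6 ) ) ) >= 18
stmt 1: z := x + 3  -- replace 0 occurrence(s) of z with (x + 3)
  => ( ( 8 * 3 ) * ( ( x + 6 ) * ( x + 6 ) ) ) >= 18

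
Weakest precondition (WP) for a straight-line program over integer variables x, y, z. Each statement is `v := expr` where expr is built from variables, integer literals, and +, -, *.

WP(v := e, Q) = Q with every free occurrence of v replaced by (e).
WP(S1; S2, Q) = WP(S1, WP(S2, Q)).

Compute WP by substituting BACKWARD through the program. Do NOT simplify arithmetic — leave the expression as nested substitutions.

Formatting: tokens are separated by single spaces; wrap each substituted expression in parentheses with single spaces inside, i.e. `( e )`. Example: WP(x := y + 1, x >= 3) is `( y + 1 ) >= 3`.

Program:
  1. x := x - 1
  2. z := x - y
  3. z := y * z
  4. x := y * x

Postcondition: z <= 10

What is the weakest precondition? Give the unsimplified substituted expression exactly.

post: z <= 10
stmt 4: x := y * x  -- replace 0 occurrence(s) of x with (y * x)
  => z <= 10
stmt 3: z := y * z  -- replace 1 occurrence(s) of z with (y * z)
  => ( y * z ) <= 10
stmt 2: z := x - y  -- replace 1 occurrence(s) of z with (x - y)
  => ( y * ( x - y ) ) <= 10
stmt 1: x := x - 1  -- replace 1 occurrence(s) of x with (x - 1)
  => ( y * ( ( x - 1 ) - y ) ) <= 10

Answer: ( y * ( ( x - 1 ) - y ) ) <= 10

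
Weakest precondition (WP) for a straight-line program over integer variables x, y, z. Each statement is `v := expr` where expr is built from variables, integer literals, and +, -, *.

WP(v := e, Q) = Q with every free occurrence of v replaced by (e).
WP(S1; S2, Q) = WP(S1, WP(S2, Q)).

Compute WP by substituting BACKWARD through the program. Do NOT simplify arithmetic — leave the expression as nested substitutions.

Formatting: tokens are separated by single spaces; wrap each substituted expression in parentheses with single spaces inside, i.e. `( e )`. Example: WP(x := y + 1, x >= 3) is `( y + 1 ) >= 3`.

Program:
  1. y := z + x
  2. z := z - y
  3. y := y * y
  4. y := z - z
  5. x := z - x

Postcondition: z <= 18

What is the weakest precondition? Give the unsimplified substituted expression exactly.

Answer: ( z - ( z + x ) ) <= 18

Derivation:
post: z <= 18
stmt 5: x := z - x  -- replace 0 occurrence(s) of x with (z - x)
  => z <= 18
stmt 4: y := z - z  -- replace 0 occurrence(s) of y with (z - z)
  => z <= 18
stmt 3: y := y * y  -- replace 0 occurrence(s) of y with (y * y)
  => z <= 18
stmt 2: z := z - y  -- replace 1 occurrence(s) of z with (z - y)
  => ( z - y ) <= 18
stmt 1: y := z + x  -- replace 1 occurrence(s) of y with (z + x)
  => ( z - ( z + x ) ) <= 18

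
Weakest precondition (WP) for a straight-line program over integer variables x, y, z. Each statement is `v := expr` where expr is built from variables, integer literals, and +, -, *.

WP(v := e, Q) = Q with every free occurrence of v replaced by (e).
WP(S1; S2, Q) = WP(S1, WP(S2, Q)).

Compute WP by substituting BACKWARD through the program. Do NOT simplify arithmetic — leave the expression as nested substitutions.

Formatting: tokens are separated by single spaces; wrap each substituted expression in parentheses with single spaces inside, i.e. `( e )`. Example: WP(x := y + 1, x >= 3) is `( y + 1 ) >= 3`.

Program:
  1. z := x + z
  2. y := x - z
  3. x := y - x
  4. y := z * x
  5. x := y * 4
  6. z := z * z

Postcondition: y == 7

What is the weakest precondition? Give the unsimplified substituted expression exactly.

Answer: ( ( x + z ) * ( ( x - ( x + z ) ) - x ) ) == 7

Derivation:
post: y == 7
stmt 6: z := z * z  -- replace 0 occurrence(s) of z with (z * z)
  => y == 7
stmt 5: x := y * 4  -- replace 0 occurrence(s) of x with (y * 4)
  => y == 7
stmt 4: y := z * x  -- replace 1 occurrence(s) of y with (z * x)
  => ( z * x ) == 7
stmt 3: x := y - x  -- replace 1 occurrence(s) of x with (y - x)
  => ( z * ( y - x ) ) == 7
stmt 2: y := x - z  -- replace 1 occurrence(s) of y with (x - z)
  => ( z * ( ( x - z ) - x ) ) == 7
stmt 1: z := x + z  -- replace 2 occurrence(s) of z with (x + z)
  => ( ( x + z ) * ( ( x - ( x + z ) ) - x ) ) == 7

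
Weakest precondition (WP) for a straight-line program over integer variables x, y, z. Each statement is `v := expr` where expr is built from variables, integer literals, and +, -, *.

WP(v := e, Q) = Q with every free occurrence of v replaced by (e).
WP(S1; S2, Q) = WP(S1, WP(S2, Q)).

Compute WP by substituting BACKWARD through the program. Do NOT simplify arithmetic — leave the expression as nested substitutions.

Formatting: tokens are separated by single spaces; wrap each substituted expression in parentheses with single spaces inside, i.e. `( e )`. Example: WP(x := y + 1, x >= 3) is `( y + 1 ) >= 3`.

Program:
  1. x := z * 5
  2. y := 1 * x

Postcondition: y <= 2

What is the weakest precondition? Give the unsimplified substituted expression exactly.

Answer: ( 1 * ( z * 5 ) ) <= 2

Derivation:
post: y <= 2
stmt 2: y := 1 * x  -- replace 1 occurrence(s) of y with (1 * x)
  => ( 1 * x ) <= 2
stmt 1: x := z * 5  -- replace 1 occurrence(s) of x with (z * 5)
  => ( 1 * ( z * 5 ) ) <= 2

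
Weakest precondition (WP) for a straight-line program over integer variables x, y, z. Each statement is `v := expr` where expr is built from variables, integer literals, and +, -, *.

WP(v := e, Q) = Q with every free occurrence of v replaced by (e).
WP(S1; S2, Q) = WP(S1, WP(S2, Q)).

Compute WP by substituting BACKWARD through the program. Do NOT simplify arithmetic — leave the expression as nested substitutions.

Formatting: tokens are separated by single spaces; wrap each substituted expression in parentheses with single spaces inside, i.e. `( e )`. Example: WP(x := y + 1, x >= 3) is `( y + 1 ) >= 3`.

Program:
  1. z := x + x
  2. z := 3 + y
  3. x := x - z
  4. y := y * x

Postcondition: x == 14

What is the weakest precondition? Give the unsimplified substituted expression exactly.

Answer: ( x - ( 3 + y ) ) == 14

Derivation:
post: x == 14
stmt 4: y := y * x  -- replace 0 occurrence(s) of y with (y * x)
  => x == 14
stmt 3: x := x - z  -- replace 1 occurrence(s) of x with (x - z)
  => ( x - z ) == 14
stmt 2: z := 3 + y  -- replace 1 occurrence(s) of z with (3 + y)
  => ( x - ( 3 + y ) ) == 14
stmt 1: z := x + x  -- replace 0 occurrence(s) of z with (x + x)
  => ( x - ( 3 + y ) ) == 14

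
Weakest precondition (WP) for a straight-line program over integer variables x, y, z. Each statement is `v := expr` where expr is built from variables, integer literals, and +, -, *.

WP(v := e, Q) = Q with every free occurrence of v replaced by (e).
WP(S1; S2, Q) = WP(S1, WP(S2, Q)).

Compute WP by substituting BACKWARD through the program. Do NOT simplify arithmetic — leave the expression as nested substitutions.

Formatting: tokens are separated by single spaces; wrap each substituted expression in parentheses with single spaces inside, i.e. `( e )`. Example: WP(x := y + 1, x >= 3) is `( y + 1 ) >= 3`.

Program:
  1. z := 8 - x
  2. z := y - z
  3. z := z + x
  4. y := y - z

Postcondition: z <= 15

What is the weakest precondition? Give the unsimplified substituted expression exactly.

post: z <= 15
stmt 4: y := y - z  -- replace 0 occurrence(s) of y with (y - z)
  => z <= 15
stmt 3: z := z + x  -- replace 1 occurrence(s) of z with (z + x)
  => ( z + x ) <= 15
stmt 2: z := y - z  -- replace 1 occurrence(s) of z with (y - z)
  => ( ( y - z ) + x ) <= 15
stmt 1: z := 8 - x  -- replace 1 occurrence(s) of z with (8 - x)
  => ( ( y - ( 8 - x ) ) + x ) <= 15

Answer: ( ( y - ( 8 - x ) ) + x ) <= 15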